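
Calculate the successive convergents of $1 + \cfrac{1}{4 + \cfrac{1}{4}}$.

Using the convergent recurrence p_i = a_i*p_{i-1} + p_{i-2}, q_i = a_i*q_{i-1} + q_{i-2} with p_{-2}=0, p_{-1}=1, q_{-2}=1, q_{-1}=0:
  i=0: a_0=1, p_0 = 1*1 + 0 = 1, q_0 = 1*0 + 1 = 1.
  i=1: a_1=4, p_1 = 4*1 + 1 = 5, q_1 = 4*1 + 0 = 4.
  i=2: a_2=4, p_2 = 4*5 + 1 = 21, q_2 = 4*4 + 1 = 17.

1/1, 5/4, 21/17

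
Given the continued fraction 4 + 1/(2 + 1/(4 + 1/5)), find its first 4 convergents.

4/1, 9/2, 40/9, 209/47

Using the convergent recurrence p_i = a_i*p_{i-1} + p_{i-2}, q_i = a_i*q_{i-1} + q_{i-2} with p_{-2}=0, p_{-1}=1, q_{-2}=1, q_{-1}=0:
  i=0: a_0=4, p_0 = 4*1 + 0 = 4, q_0 = 4*0 + 1 = 1.
  i=1: a_1=2, p_1 = 2*4 + 1 = 9, q_1 = 2*1 + 0 = 2.
  i=2: a_2=4, p_2 = 4*9 + 4 = 40, q_2 = 4*2 + 1 = 9.
  i=3: a_3=5, p_3 = 5*40 + 9 = 209, q_3 = 5*9 + 2 = 47.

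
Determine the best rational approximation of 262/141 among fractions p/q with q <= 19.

13/7

Expand x = 262/141 as a continued fraction with the Euclidean algorithm:
  262 = 1*141 + 121, so a_0 = 1.
  141 = 1*121 + 20, so a_1 = 1.
  121 = 6*20 + 1, so a_2 = 6.
  20 = 20*1 + 0, so a_3 = 20.
so x = [1; 1, 6, 20].
Convergents (p_i = a_i*p_{i-1} + p_{i-2}, q_i = a_i*q_{i-1} + q_{i-2} with p_{-2}=0, p_{-1}=1, q_{-2}=1, q_{-1}=0), until the denominator exceeds 19:
  i=0: a_0=1, p_0 = 1*1 + 0 = 1, q_0 = 1*0 + 1 = 1.
  i=1: a_1=1, p_1 = 1*1 + 1 = 2, q_1 = 1*1 + 0 = 1.
  i=2: a_2=6, p_2 = 6*2 + 1 = 13, q_2 = 6*1 + 1 = 7.
  i=3: a_3=20, p_3 = 20*13 + 2 = 262, q_3 = 20*7 + 1 = 141.
q_3 = 141 > 19, so the last convergent with denominator <= 19 is p_2/q_2 = 13/7.
The closest fraction with denominator <= 19 is either p_2/q_2 or the intermediate fraction (k*p_2 + p_1)/(k*q_2 + q_1) with the largest k >= 1 whose denominator stays <= 19; these approach x as k grows, and every other convergent or intermediate fraction in range is farther away.
Largest k: floor((19 - q_1)/q_2) = floor((19 - 1)/7) = 2.
That gives (2*13 + 2)/(2*7 + 1) = 28/15.
Compare the errors: |x - 13/7| = |262*7 - 13*141|/(141*7) = 1/987, and |x - 28/15| = |262*15 - 28*141|/(141*15) = 18/2115.
Cross-multiplying, 1*2115 = 2115 < 17766 = 18*987, so 1/987 is smaller: the convergent 13/7 is closer to x than 28/15.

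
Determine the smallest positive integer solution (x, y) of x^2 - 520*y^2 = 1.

First expand sqrt(520) as a continued fraction. With x_i = (sqrt(520) + m_i)/d_i and (m_0, d_0) = (0, 1): a_0 = floor(sqrt(520)) = 22, since 22^2 = 484 <= 520 < 529 = 23^2.
Iterate m_{i+1} = d_i*a_i - m_i, d_{i+1} = (520 - m_{i+1}^2)/d_i, a_{i+1} = floor((a_0 + m_{i+1})/d_{i+1}):
  m_1 = 1*22 - 0 = 22, d_1 = (520 - 22^2)/1 = 36/1 = 36, a_1 = floor((22 + 22)/36) = 1.
  m_2 = 36*1 - 22 = 14, d_2 = (520 - 14^2)/36 = 324/36 = 9, a_2 = floor((22 + 14)/9) = 4.
  m_3 = 9*4 - 14 = 22, d_3 = (520 - 22^2)/9 = 36/9 = 4, a_3 = floor((22 + 22)/4) = 11.
  m_4 = 4*11 - 22 = 22, d_4 = (520 - 22^2)/4 = 36/4 = 9, a_4 = floor((22 + 22)/9) = 4.
  m_5 = 9*4 - 22 = 14, d_5 = (520 - 14^2)/9 = 324/9 = 36, a_5 = floor((22 + 14)/36) = 1.
  m_6 = 36*1 - 14 = 22, d_6 = (520 - 22^2)/36 = 36/36 = 1, a_6 = floor((22 + 22)/1) = 44.
  m_7 = 1*44 - 22 = 22, d_7 = (520 - 22^2)/1 = 36/1 = 36: (m_7, d_7) = (m_1, d_1) = (22, 36), so from here the quotients repeat a_1, ..., a_6; the period length is 6.
So sqrt(520) = [22; (1, 4, 11, 4, 1, 44)] with period length k = 6.
k is even, so the fundamental solution of x^2 - 520y^2 = 1 is (p_{k-1}, q_{k-1}) = (p_5, q_5); compute convergents through index 5.
Convergents (p_i = a_i*p_{i-1} + p_{i-2}, q_i = a_i*q_{i-1} + q_{i-2} with p_{-2}=0, p_{-1}=1, q_{-2}=1, q_{-1}=0):
  i=0: a_0=22, p_0 = 22*1 + 0 = 22, q_0 = 22*0 + 1 = 1.
  i=1: a_1=1, p_1 = 1*22 + 1 = 23, q_1 = 1*1 + 0 = 1.
  i=2: a_2=4, p_2 = 4*23 + 22 = 114, q_2 = 4*1 + 1 = 5.
  i=3: a_3=11, p_3 = 11*114 + 23 = 1277, q_3 = 11*5 + 1 = 56.
  i=4: a_4=4, p_4 = 4*1277 + 114 = 5222, q_4 = 4*56 + 5 = 229.
  i=5: a_5=1, p_5 = 1*5222 + 1277 = 6499, q_5 = 1*229 + 56 = 285.
Check: 6499^2 - 520*285^2 = 42237001 - 42237000 = 1, so (x, y) = (6499, 285) solves the equation, and by the theorem it is the least positive solution.

(x, y) = (6499, 285)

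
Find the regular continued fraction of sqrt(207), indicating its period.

Write x_i = (sqrt(207) + m_i)/d_i with (m_0, d_0) = (0, 1). a_0 = floor(sqrt(207)) = 14, since 14^2 = 196 <= 207 < 225 = 15^2.
Iterate m_{i+1} = d_i*a_i - m_i, d_{i+1} = (207 - m_{i+1}^2)/d_i, a_{i+1} = floor((a_0 + m_{i+1})/d_{i+1}):
  m_1 = 1*14 - 0 = 14, d_1 = (207 - 14^2)/1 = 11/1 = 11, a_1 = floor((14 + 14)/11) = 2.
  m_2 = 11*2 - 14 = 8, d_2 = (207 - 8^2)/11 = 143/11 = 13, a_2 = floor((14 + 8)/13) = 1.
  m_3 = 13*1 - 8 = 5, d_3 = (207 - 5^2)/13 = 182/13 = 14, a_3 = floor((14 + 5)/14) = 1.
  m_4 = 14*1 - 5 = 9, d_4 = (207 - 9^2)/14 = 126/14 = 9, a_4 = floor((14 + 9)/9) = 2.
  m_5 = 9*2 - 9 = 9, d_5 = (207 - 9^2)/9 = 126/9 = 14, a_5 = floor((14 + 9)/14) = 1.
  m_6 = 14*1 - 9 = 5, d_6 = (207 - 5^2)/14 = 182/14 = 13, a_6 = floor((14 + 5)/13) = 1.
  m_7 = 13*1 - 5 = 8, d_7 = (207 - 8^2)/13 = 143/13 = 11, a_7 = floor((14 + 8)/11) = 2.
  m_8 = 11*2 - 8 = 14, d_8 = (207 - 14^2)/11 = 11/11 = 1, a_8 = floor((14 + 14)/1) = 28.
  m_9 = 1*28 - 14 = 14, d_9 = (207 - 14^2)/1 = 11/1 = 11: (m_9, d_9) = (m_1, d_1) = (14, 11), so from here the quotients repeat a_1, ..., a_8; the period length is 8.
Hence the expansion of sqrt(207) is a_0 = 14 followed by the repeating block 2, 1, 1, 2, 1, 1, 2, 28 (period 8).

[14; (2, 1, 1, 2, 1, 1, 2, 28)]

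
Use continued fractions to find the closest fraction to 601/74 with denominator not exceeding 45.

333/41

Expand x = 601/74 as a continued fraction with the Euclidean algorithm:
  601 = 8*74 + 9, so a_0 = 8.
  74 = 8*9 + 2, so a_1 = 8.
  9 = 4*2 + 1, so a_2 = 4.
  2 = 2*1 + 0, so a_3 = 2.
so x = [8; 8, 4, 2].
Convergents (p_i = a_i*p_{i-1} + p_{i-2}, q_i = a_i*q_{i-1} + q_{i-2} with p_{-2}=0, p_{-1}=1, q_{-2}=1, q_{-1}=0), until the denominator exceeds 45:
  i=0: a_0=8, p_0 = 8*1 + 0 = 8, q_0 = 8*0 + 1 = 1.
  i=1: a_1=8, p_1 = 8*8 + 1 = 65, q_1 = 8*1 + 0 = 8.
  i=2: a_2=4, p_2 = 4*65 + 8 = 268, q_2 = 4*8 + 1 = 33.
  i=3: a_3=2, p_3 = 2*268 + 65 = 601, q_3 = 2*33 + 8 = 74.
q_3 = 74 > 45, so the last convergent with denominator <= 45 is p_2/q_2 = 268/33.
The closest fraction with denominator <= 45 is either p_2/q_2 or the intermediate fraction (k*p_2 + p_1)/(k*q_2 + q_1) with the largest k >= 1 whose denominator stays <= 45; these approach x as k grows, and every other convergent or intermediate fraction in range is farther away.
Largest k: floor((45 - q_1)/q_2) = floor((45 - 8)/33) = 1.
That gives (1*268 + 65)/(1*33 + 8) = 333/41.
Compare the errors: |x - 268/33| = |601*33 - 268*74|/(74*33) = 1/2442, and |x - 333/41| = |601*41 - 333*74|/(74*41) = 1/3034.
Cross-multiplying, 1*2442 = 2442 < 3034 = 1*3034, so 1/3034 is smaller: the intermediate fraction 333/41 is closer to x than 268/33.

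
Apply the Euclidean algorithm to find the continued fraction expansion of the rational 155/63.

Run the Euclidean algorithm on 155 and 63; the successive quotients are the partial quotients a_0, a_1, ... (each step inverts the fractional part left over by the previous one):
  155 = 2*63 + 29, so a_0 = 2.
  63 = 2*29 + 5, so a_1 = 2.
  29 = 5*5 + 4, so a_2 = 5.
  5 = 1*4 + 1, so a_3 = 1.
  4 = 4*1 + 0, so a_4 = 4.
The remainder reaches 0 after 5 divisions, so the expansion has 5 partial quotients, read off in order.

[2; 2, 5, 1, 4]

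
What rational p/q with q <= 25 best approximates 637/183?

Expand x = 637/183 as a continued fraction with the Euclidean algorithm:
  637 = 3*183 + 88, so a_0 = 3.
  183 = 2*88 + 7, so a_1 = 2.
  88 = 12*7 + 4, so a_2 = 12.
  7 = 1*4 + 3, so a_3 = 1.
  4 = 1*3 + 1, so a_4 = 1.
  3 = 3*1 + 0, so a_5 = 3.
so x = [3; 2, 12, 1, 1, 3].
Convergents (p_i = a_i*p_{i-1} + p_{i-2}, q_i = a_i*q_{i-1} + q_{i-2} with p_{-2}=0, p_{-1}=1, q_{-2}=1, q_{-1}=0), until the denominator exceeds 25:
  i=0: a_0=3, p_0 = 3*1 + 0 = 3, q_0 = 3*0 + 1 = 1.
  i=1: a_1=2, p_1 = 2*3 + 1 = 7, q_1 = 2*1 + 0 = 2.
  i=2: a_2=12, p_2 = 12*7 + 3 = 87, q_2 = 12*2 + 1 = 25.
  i=3: a_3=1, p_3 = 1*87 + 7 = 94, q_3 = 1*25 + 2 = 27.
q_3 = 27 > 25, so the last convergent with denominator <= 25 is p_2/q_2 = 87/25.
The closest fraction with denominator <= 25 is either p_2/q_2 or the intermediate fraction (k*p_2 + p_1)/(k*q_2 + q_1) with the largest k >= 1 whose denominator stays <= 25; these approach x as k grows, and every other convergent or intermediate fraction in range is farther away.
Largest k: floor((25 - q_1)/q_2) = floor((25 - 2)/25) = 0.
Since k = 0, no intermediate fraction beyond p_2/q_2 has denominator <= 25, so the convergent 87/25 is the closest (its error is |637*25 - 87*183|/(183*25) = 4/4575).

87/25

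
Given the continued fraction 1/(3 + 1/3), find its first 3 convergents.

Using the convergent recurrence p_i = a_i*p_{i-1} + p_{i-2}, q_i = a_i*q_{i-1} + q_{i-2} with p_{-2}=0, p_{-1}=1, q_{-2}=1, q_{-1}=0:
  i=0: a_0=0, p_0 = 0*1 + 0 = 0, q_0 = 0*0 + 1 = 1.
  i=1: a_1=3, p_1 = 3*0 + 1 = 1, q_1 = 3*1 + 0 = 3.
  i=2: a_2=3, p_2 = 3*1 + 0 = 3, q_2 = 3*3 + 1 = 10.

0/1, 1/3, 3/10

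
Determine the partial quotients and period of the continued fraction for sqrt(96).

Write x_i = (sqrt(96) + m_i)/d_i with (m_0, d_0) = (0, 1). a_0 = floor(sqrt(96)) = 9, since 9^2 = 81 <= 96 < 100 = 10^2.
Iterate m_{i+1} = d_i*a_i - m_i, d_{i+1} = (96 - m_{i+1}^2)/d_i, a_{i+1} = floor((a_0 + m_{i+1})/d_{i+1}):
  m_1 = 1*9 - 0 = 9, d_1 = (96 - 9^2)/1 = 15/1 = 15, a_1 = floor((9 + 9)/15) = 1.
  m_2 = 15*1 - 9 = 6, d_2 = (96 - 6^2)/15 = 60/15 = 4, a_2 = floor((9 + 6)/4) = 3.
  m_3 = 4*3 - 6 = 6, d_3 = (96 - 6^2)/4 = 60/4 = 15, a_3 = floor((9 + 6)/15) = 1.
  m_4 = 15*1 - 6 = 9, d_4 = (96 - 9^2)/15 = 15/15 = 1, a_4 = floor((9 + 9)/1) = 18.
  m_5 = 1*18 - 9 = 9, d_5 = (96 - 9^2)/1 = 15/1 = 15: (m_5, d_5) = (m_1, d_1) = (9, 15), so from here the quotients repeat a_1, ..., a_4; the period length is 4.
Hence the expansion of sqrt(96) is a_0 = 9 followed by the repeating block 1, 3, 1, 18 (period 4).

[9; (1, 3, 1, 18)]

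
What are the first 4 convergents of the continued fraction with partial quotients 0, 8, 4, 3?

Using the convergent recurrence p_i = a_i*p_{i-1} + p_{i-2}, q_i = a_i*q_{i-1} + q_{i-2} with p_{-2}=0, p_{-1}=1, q_{-2}=1, q_{-1}=0:
  i=0: a_0=0, p_0 = 0*1 + 0 = 0, q_0 = 0*0 + 1 = 1.
  i=1: a_1=8, p_1 = 8*0 + 1 = 1, q_1 = 8*1 + 0 = 8.
  i=2: a_2=4, p_2 = 4*1 + 0 = 4, q_2 = 4*8 + 1 = 33.
  i=3: a_3=3, p_3 = 3*4 + 1 = 13, q_3 = 3*33 + 8 = 107.

0/1, 1/8, 4/33, 13/107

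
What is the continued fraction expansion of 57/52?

Run the Euclidean algorithm on 57 and 52; the successive quotients are the partial quotients a_0, a_1, ... (each step inverts the fractional part left over by the previous one):
  57 = 1*52 + 5, so a_0 = 1.
  52 = 10*5 + 2, so a_1 = 10.
  5 = 2*2 + 1, so a_2 = 2.
  2 = 2*1 + 0, so a_3 = 2.
The remainder reaches 0 after 4 divisions, so the expansion has 4 partial quotients, read off in order.

[1; 10, 2, 2]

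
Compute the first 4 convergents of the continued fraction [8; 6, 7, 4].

Using the convergent recurrence p_i = a_i*p_{i-1} + p_{i-2}, q_i = a_i*q_{i-1} + q_{i-2} with p_{-2}=0, p_{-1}=1, q_{-2}=1, q_{-1}=0:
  i=0: a_0=8, p_0 = 8*1 + 0 = 8, q_0 = 8*0 + 1 = 1.
  i=1: a_1=6, p_1 = 6*8 + 1 = 49, q_1 = 6*1 + 0 = 6.
  i=2: a_2=7, p_2 = 7*49 + 8 = 351, q_2 = 7*6 + 1 = 43.
  i=3: a_3=4, p_3 = 4*351 + 49 = 1453, q_3 = 4*43 + 6 = 178.

8/1, 49/6, 351/43, 1453/178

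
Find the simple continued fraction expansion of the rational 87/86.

Run the Euclidean algorithm on 87 and 86; the successive quotients are the partial quotients a_0, a_1, ... (each step inverts the fractional part left over by the previous one):
  87 = 1*86 + 1, so a_0 = 1.
  86 = 86*1 + 0, so a_1 = 86.
The remainder reaches 0 after 2 divisions, so the expansion has 2 partial quotients, read off in order.

[1; 86]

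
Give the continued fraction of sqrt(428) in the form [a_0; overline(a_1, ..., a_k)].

Write x_i = (sqrt(428) + m_i)/d_i with (m_0, d_0) = (0, 1). a_0 = floor(sqrt(428)) = 20, since 20^2 = 400 <= 428 < 441 = 21^2.
Iterate m_{i+1} = d_i*a_i - m_i, d_{i+1} = (428 - m_{i+1}^2)/d_i, a_{i+1} = floor((a_0 + m_{i+1})/d_{i+1}):
  m_1 = 1*20 - 0 = 20, d_1 = (428 - 20^2)/1 = 28/1 = 28, a_1 = floor((20 + 20)/28) = 1.
  m_2 = 28*1 - 20 = 8, d_2 = (428 - 8^2)/28 = 364/28 = 13, a_2 = floor((20 + 8)/13) = 2.
  m_3 = 13*2 - 8 = 18, d_3 = (428 - 18^2)/13 = 104/13 = 8, a_3 = floor((20 + 18)/8) = 4.
  m_4 = 8*4 - 18 = 14, d_4 = (428 - 14^2)/8 = 232/8 = 29, a_4 = floor((20 + 14)/29) = 1.
  m_5 = 29*1 - 14 = 15, d_5 = (428 - 15^2)/29 = 203/29 = 7, a_5 = floor((20 + 15)/7) = 5.
  m_6 = 7*5 - 15 = 20, d_6 = (428 - 20^2)/7 = 28/7 = 4, a_6 = floor((20 + 20)/4) = 10.
  m_7 = 4*10 - 20 = 20, d_7 = (428 - 20^2)/4 = 28/4 = 7, a_7 = floor((20 + 20)/7) = 5.
  m_8 = 7*5 - 20 = 15, d_8 = (428 - 15^2)/7 = 203/7 = 29, a_8 = floor((20 + 15)/29) = 1.
  m_9 = 29*1 - 15 = 14, d_9 = (428 - 14^2)/29 = 232/29 = 8, a_9 = floor((20 + 14)/8) = 4.
  m_10 = 8*4 - 14 = 18, d_10 = (428 - 18^2)/8 = 104/8 = 13, a_10 = floor((20 + 18)/13) = 2.
  m_11 = 13*2 - 18 = 8, d_11 = (428 - 8^2)/13 = 364/13 = 28, a_11 = floor((20 + 8)/28) = 1.
  m_12 = 28*1 - 8 = 20, d_12 = (428 - 20^2)/28 = 28/28 = 1, a_12 = floor((20 + 20)/1) = 40.
  m_13 = 1*40 - 20 = 20, d_13 = (428 - 20^2)/1 = 28/1 = 28: (m_13, d_13) = (m_1, d_1) = (20, 28), so from here the quotients repeat a_1, ..., a_12; the period length is 12.
Hence the expansion of sqrt(428) is a_0 = 20 followed by the repeating block 1, 2, 4, 1, 5, 10, 5, 1, 4, 2, 1, 40 (period 12).

[20; overline(1, 2, 4, 1, 5, 10, 5, 1, 4, 2, 1, 40)]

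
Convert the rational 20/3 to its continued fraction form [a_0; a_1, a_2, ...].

Run the Euclidean algorithm on 20 and 3; the successive quotients are the partial quotients a_0, a_1, ... (each step inverts the fractional part left over by the previous one):
  20 = 6*3 + 2, so a_0 = 6.
  3 = 1*2 + 1, so a_1 = 1.
  2 = 2*1 + 0, so a_2 = 2.
The remainder reaches 0 after 3 divisions, so the expansion has 3 partial quotients, read off in order.

[6; 1, 2]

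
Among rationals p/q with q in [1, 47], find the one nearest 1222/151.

Expand x = 1222/151 as a continued fraction with the Euclidean algorithm:
  1222 = 8*151 + 14, so a_0 = 8.
  151 = 10*14 + 11, so a_1 = 10.
  14 = 1*11 + 3, so a_2 = 1.
  11 = 3*3 + 2, so a_3 = 3.
  3 = 1*2 + 1, so a_4 = 1.
  2 = 2*1 + 0, so a_5 = 2.
so x = [8; 10, 1, 3, 1, 2].
Convergents (p_i = a_i*p_{i-1} + p_{i-2}, q_i = a_i*q_{i-1} + q_{i-2} with p_{-2}=0, p_{-1}=1, q_{-2}=1, q_{-1}=0), until the denominator exceeds 47:
  i=0: a_0=8, p_0 = 8*1 + 0 = 8, q_0 = 8*0 + 1 = 1.
  i=1: a_1=10, p_1 = 10*8 + 1 = 81, q_1 = 10*1 + 0 = 10.
  i=2: a_2=1, p_2 = 1*81 + 8 = 89, q_2 = 1*10 + 1 = 11.
  i=3: a_3=3, p_3 = 3*89 + 81 = 348, q_3 = 3*11 + 10 = 43.
  i=4: a_4=1, p_4 = 1*348 + 89 = 437, q_4 = 1*43 + 11 = 54.
q_4 = 54 > 47, so the last convergent with denominator <= 47 is p_3/q_3 = 348/43.
The closest fraction with denominator <= 47 is either p_3/q_3 or the intermediate fraction (k*p_3 + p_2)/(k*q_3 + q_2) with the largest k >= 1 whose denominator stays <= 47; these approach x as k grows, and every other convergent or intermediate fraction in range is farther away.
Largest k: floor((47 - q_2)/q_3) = floor((47 - 11)/43) = 0.
Since k = 0, no intermediate fraction beyond p_3/q_3 has denominator <= 47, so the convergent 348/43 is the closest (its error is |1222*43 - 348*151|/(151*43) = 2/6493).

348/43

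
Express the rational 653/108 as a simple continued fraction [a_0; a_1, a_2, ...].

Run the Euclidean algorithm on 653 and 108; the successive quotients are the partial quotients a_0, a_1, ... (each step inverts the fractional part left over by the previous one):
  653 = 6*108 + 5, so a_0 = 6.
  108 = 21*5 + 3, so a_1 = 21.
  5 = 1*3 + 2, so a_2 = 1.
  3 = 1*2 + 1, so a_3 = 1.
  2 = 2*1 + 0, so a_4 = 2.
The remainder reaches 0 after 5 divisions, so the expansion has 5 partial quotients, read off in order.

[6; 21, 1, 1, 2]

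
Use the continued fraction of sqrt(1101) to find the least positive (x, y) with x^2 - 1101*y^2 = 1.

First expand sqrt(1101) as a continued fraction. With x_i = (sqrt(1101) + m_i)/d_i and (m_0, d_0) = (0, 1): a_0 = floor(sqrt(1101)) = 33, since 33^2 = 1089 <= 1101 < 1156 = 34^2.
Iterate m_{i+1} = d_i*a_i - m_i, d_{i+1} = (1101 - m_{i+1}^2)/d_i, a_{i+1} = floor((a_0 + m_{i+1})/d_{i+1}):
  m_1 = 1*33 - 0 = 33, d_1 = (1101 - 33^2)/1 = 12/1 = 12, a_1 = floor((33 + 33)/12) = 5.
  m_2 = 12*5 - 33 = 27, d_2 = (1101 - 27^2)/12 = 372/12 = 31, a_2 = floor((33 + 27)/31) = 1.
  m_3 = 31*1 - 27 = 4, d_3 = (1101 - 4^2)/31 = 1085/31 = 35, a_3 = floor((33 + 4)/35) = 1.
  m_4 = 35*1 - 4 = 31, d_4 = (1101 - 31^2)/35 = 140/35 = 4, a_4 = floor((33 + 31)/4) = 16.
  m_5 = 4*16 - 31 = 33, d_5 = (1101 - 33^2)/4 = 12/4 = 3, a_5 = floor((33 + 33)/3) = 22.
  m_6 = 3*22 - 33 = 33, d_6 = (1101 - 33^2)/3 = 12/3 = 4, a_6 = floor((33 + 33)/4) = 16.
  m_7 = 4*16 - 33 = 31, d_7 = (1101 - 31^2)/4 = 140/4 = 35, a_7 = floor((33 + 31)/35) = 1.
  m_8 = 35*1 - 31 = 4, d_8 = (1101 - 4^2)/35 = 1085/35 = 31, a_8 = floor((33 + 4)/31) = 1.
  m_9 = 31*1 - 4 = 27, d_9 = (1101 - 27^2)/31 = 372/31 = 12, a_9 = floor((33 + 27)/12) = 5.
  m_10 = 12*5 - 27 = 33, d_10 = (1101 - 33^2)/12 = 12/12 = 1, a_10 = floor((33 + 33)/1) = 66.
  m_11 = 1*66 - 33 = 33, d_11 = (1101 - 33^2)/1 = 12/1 = 12: (m_11, d_11) = (m_1, d_1) = (33, 12), so from here the quotients repeat a_1, ..., a_10; the period length is 10.
So sqrt(1101) = [33; (5, 1, 1, 16, 22, 16, 1, 1, 5, 66)] with period length k = 10.
k is even, so the fundamental solution of x^2 - 1101y^2 = 1 is (p_{k-1}, q_{k-1}) = (p_9, q_9); compute convergents through index 9.
Convergents (p_i = a_i*p_{i-1} + p_{i-2}, q_i = a_i*q_{i-1} + q_{i-2} with p_{-2}=0, p_{-1}=1, q_{-2}=1, q_{-1}=0):
  i=0: a_0=33, p_0 = 33*1 + 0 = 33, q_0 = 33*0 + 1 = 1.
  i=1: a_1=5, p_1 = 5*33 + 1 = 166, q_1 = 5*1 + 0 = 5.
  i=2: a_2=1, p_2 = 1*166 + 33 = 199, q_2 = 1*5 + 1 = 6.
  i=3: a_3=1, p_3 = 1*199 + 166 = 365, q_3 = 1*6 + 5 = 11.
  i=4: a_4=16, p_4 = 16*365 + 199 = 6039, q_4 = 16*11 + 6 = 182.
  i=5: a_5=22, p_5 = 22*6039 + 365 = 133223, q_5 = 22*182 + 11 = 4015.
  i=6: a_6=16, p_6 = 16*133223 + 6039 = 2137607, q_6 = 16*4015 + 182 = 64422.
  i=7: a_7=1, p_7 = 1*2137607 + 133223 = 2270830, q_7 = 1*64422 + 4015 = 68437.
  i=8: a_8=1, p_8 = 1*2270830 + 2137607 = 4408437, q_8 = 1*68437 + 64422 = 132859.
  i=9: a_9=5, p_9 = 5*4408437 + 2270830 = 24313015, q_9 = 5*132859 + 68437 = 732732.
Check: 24313015^2 - 1101*732732^2 = 591122698390225 - 591122698390224 = 1, so (x, y) = (24313015, 732732) solves the equation, and by the theorem it is the least positive solution.

(x, y) = (24313015, 732732)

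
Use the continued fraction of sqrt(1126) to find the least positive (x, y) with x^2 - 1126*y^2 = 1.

(x, y) = (91205, 2718)

First expand sqrt(1126) as a continued fraction. With x_i = (sqrt(1126) + m_i)/d_i and (m_0, d_0) = (0, 1): a_0 = floor(sqrt(1126)) = 33, since 33^2 = 1089 <= 1126 < 1156 = 34^2.
Iterate m_{i+1} = d_i*a_i - m_i, d_{i+1} = (1126 - m_{i+1}^2)/d_i, a_{i+1} = floor((a_0 + m_{i+1})/d_{i+1}):
  m_1 = 1*33 - 0 = 33, d_1 = (1126 - 33^2)/1 = 37/1 = 37, a_1 = floor((33 + 33)/37) = 1.
  m_2 = 37*1 - 33 = 4, d_2 = (1126 - 4^2)/37 = 1110/37 = 30, a_2 = floor((33 + 4)/30) = 1.
  m_3 = 30*1 - 4 = 26, d_3 = (1126 - 26^2)/30 = 450/30 = 15, a_3 = floor((33 + 26)/15) = 3.
  m_4 = 15*3 - 26 = 19, d_4 = (1126 - 19^2)/15 = 765/15 = 51, a_4 = floor((33 + 19)/51) = 1.
  m_5 = 51*1 - 19 = 32, d_5 = (1126 - 32^2)/51 = 102/51 = 2, a_5 = floor((33 + 32)/2) = 32.
  m_6 = 2*32 - 32 = 32, d_6 = (1126 - 32^2)/2 = 102/2 = 51, a_6 = floor((33 + 32)/51) = 1.
  m_7 = 51*1 - 32 = 19, d_7 = (1126 - 19^2)/51 = 765/51 = 15, a_7 = floor((33 + 19)/15) = 3.
  m_8 = 15*3 - 19 = 26, d_8 = (1126 - 26^2)/15 = 450/15 = 30, a_8 = floor((33 + 26)/30) = 1.
  m_9 = 30*1 - 26 = 4, d_9 = (1126 - 4^2)/30 = 1110/30 = 37, a_9 = floor((33 + 4)/37) = 1.
  m_10 = 37*1 - 4 = 33, d_10 = (1126 - 33^2)/37 = 37/37 = 1, a_10 = floor((33 + 33)/1) = 66.
  m_11 = 1*66 - 33 = 33, d_11 = (1126 - 33^2)/1 = 37/1 = 37: (m_11, d_11) = (m_1, d_1) = (33, 37), so from here the quotients repeat a_1, ..., a_10; the period length is 10.
So sqrt(1126) = [33; (1, 1, 3, 1, 32, 1, 3, 1, 1, 66)] with period length k = 10.
k is even, so the fundamental solution of x^2 - 1126y^2 = 1 is (p_{k-1}, q_{k-1}) = (p_9, q_9); compute convergents through index 9.
Convergents (p_i = a_i*p_{i-1} + p_{i-2}, q_i = a_i*q_{i-1} + q_{i-2} with p_{-2}=0, p_{-1}=1, q_{-2}=1, q_{-1}=0):
  i=0: a_0=33, p_0 = 33*1 + 0 = 33, q_0 = 33*0 + 1 = 1.
  i=1: a_1=1, p_1 = 1*33 + 1 = 34, q_1 = 1*1 + 0 = 1.
  i=2: a_2=1, p_2 = 1*34 + 33 = 67, q_2 = 1*1 + 1 = 2.
  i=3: a_3=3, p_3 = 3*67 + 34 = 235, q_3 = 3*2 + 1 = 7.
  i=4: a_4=1, p_4 = 1*235 + 67 = 302, q_4 = 1*7 + 2 = 9.
  i=5: a_5=32, p_5 = 32*302 + 235 = 9899, q_5 = 32*9 + 7 = 295.
  i=6: a_6=1, p_6 = 1*9899 + 302 = 10201, q_6 = 1*295 + 9 = 304.
  i=7: a_7=3, p_7 = 3*10201 + 9899 = 40502, q_7 = 3*304 + 295 = 1207.
  i=8: a_8=1, p_8 = 1*40502 + 10201 = 50703, q_8 = 1*1207 + 304 = 1511.
  i=9: a_9=1, p_9 = 1*50703 + 40502 = 91205, q_9 = 1*1511 + 1207 = 2718.
Check: 91205^2 - 1126*2718^2 = 8318352025 - 8318352024 = 1, so (x, y) = (91205, 2718) solves the equation, and by the theorem it is the least positive solution.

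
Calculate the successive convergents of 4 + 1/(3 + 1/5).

Using the convergent recurrence p_i = a_i*p_{i-1} + p_{i-2}, q_i = a_i*q_{i-1} + q_{i-2} with p_{-2}=0, p_{-1}=1, q_{-2}=1, q_{-1}=0:
  i=0: a_0=4, p_0 = 4*1 + 0 = 4, q_0 = 4*0 + 1 = 1.
  i=1: a_1=3, p_1 = 3*4 + 1 = 13, q_1 = 3*1 + 0 = 3.
  i=2: a_2=5, p_2 = 5*13 + 4 = 69, q_2 = 5*3 + 1 = 16.

4/1, 13/3, 69/16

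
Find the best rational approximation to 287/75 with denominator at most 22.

Expand x = 287/75 as a continued fraction with the Euclidean algorithm:
  287 = 3*75 + 62, so a_0 = 3.
  75 = 1*62 + 13, so a_1 = 1.
  62 = 4*13 + 10, so a_2 = 4.
  13 = 1*10 + 3, so a_3 = 1.
  10 = 3*3 + 1, so a_4 = 3.
  3 = 3*1 + 0, so a_5 = 3.
so x = [3; 1, 4, 1, 3, 3].
Convergents (p_i = a_i*p_{i-1} + p_{i-2}, q_i = a_i*q_{i-1} + q_{i-2} with p_{-2}=0, p_{-1}=1, q_{-2}=1, q_{-1}=0), until the denominator exceeds 22:
  i=0: a_0=3, p_0 = 3*1 + 0 = 3, q_0 = 3*0 + 1 = 1.
  i=1: a_1=1, p_1 = 1*3 + 1 = 4, q_1 = 1*1 + 0 = 1.
  i=2: a_2=4, p_2 = 4*4 + 3 = 19, q_2 = 4*1 + 1 = 5.
  i=3: a_3=1, p_3 = 1*19 + 4 = 23, q_3 = 1*5 + 1 = 6.
  i=4: a_4=3, p_4 = 3*23 + 19 = 88, q_4 = 3*6 + 5 = 23.
q_4 = 23 > 22, so the last convergent with denominator <= 22 is p_3/q_3 = 23/6.
The closest fraction with denominator <= 22 is either p_3/q_3 or the intermediate fraction (k*p_3 + p_2)/(k*q_3 + q_2) with the largest k >= 1 whose denominator stays <= 22; these approach x as k grows, and every other convergent or intermediate fraction in range is farther away.
Largest k: floor((22 - q_2)/q_3) = floor((22 - 5)/6) = 2.
That gives (2*23 + 19)/(2*6 + 5) = 65/17.
Compare the errors: |x - 23/6| = |287*6 - 23*75|/(75*6) = 3/450, and |x - 65/17| = |287*17 - 65*75|/(75*17) = 4/1275.
Cross-multiplying, 4*450 = 1800 < 3825 = 3*1275, so 4/1275 is smaller: the intermediate fraction 65/17 is closer to x than 23/6.

65/17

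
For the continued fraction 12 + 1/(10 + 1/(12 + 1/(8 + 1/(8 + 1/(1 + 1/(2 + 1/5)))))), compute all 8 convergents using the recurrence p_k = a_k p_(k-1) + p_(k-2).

12/1, 121/10, 1464/121, 11833/978, 96128/7945, 107961/8923, 312050/25791, 1668211/137878

Using the convergent recurrence p_i = a_i*p_{i-1} + p_{i-2}, q_i = a_i*q_{i-1} + q_{i-2} with p_{-2}=0, p_{-1}=1, q_{-2}=1, q_{-1}=0:
  i=0: a_0=12, p_0 = 12*1 + 0 = 12, q_0 = 12*0 + 1 = 1.
  i=1: a_1=10, p_1 = 10*12 + 1 = 121, q_1 = 10*1 + 0 = 10.
  i=2: a_2=12, p_2 = 12*121 + 12 = 1464, q_2 = 12*10 + 1 = 121.
  i=3: a_3=8, p_3 = 8*1464 + 121 = 11833, q_3 = 8*121 + 10 = 978.
  i=4: a_4=8, p_4 = 8*11833 + 1464 = 96128, q_4 = 8*978 + 121 = 7945.
  i=5: a_5=1, p_5 = 1*96128 + 11833 = 107961, q_5 = 1*7945 + 978 = 8923.
  i=6: a_6=2, p_6 = 2*107961 + 96128 = 312050, q_6 = 2*8923 + 7945 = 25791.
  i=7: a_7=5, p_7 = 5*312050 + 107961 = 1668211, q_7 = 5*25791 + 8923 = 137878.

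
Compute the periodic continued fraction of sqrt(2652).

[51; (2, 102)]

Write x_i = (sqrt(2652) + m_i)/d_i with (m_0, d_0) = (0, 1). a_0 = floor(sqrt(2652)) = 51, since 51^2 = 2601 <= 2652 < 2704 = 52^2.
Iterate m_{i+1} = d_i*a_i - m_i, d_{i+1} = (2652 - m_{i+1}^2)/d_i, a_{i+1} = floor((a_0 + m_{i+1})/d_{i+1}):
  m_1 = 1*51 - 0 = 51, d_1 = (2652 - 51^2)/1 = 51/1 = 51, a_1 = floor((51 + 51)/51) = 2.
  m_2 = 51*2 - 51 = 51, d_2 = (2652 - 51^2)/51 = 51/51 = 1, a_2 = floor((51 + 51)/1) = 102.
  m_3 = 1*102 - 51 = 51, d_3 = (2652 - 51^2)/1 = 51/1 = 51: (m_3, d_3) = (m_1, d_1) = (51, 51), so from here the quotients repeat a_1, a_2; the period length is 2.
Hence the expansion of sqrt(2652) is a_0 = 51 followed by the repeating block 2, 102 (period 2).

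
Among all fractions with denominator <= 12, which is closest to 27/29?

Expand x = 27/29 as a continued fraction with the Euclidean algorithm:
  27 = 0*29 + 27, so a_0 = 0.
  29 = 1*27 + 2, so a_1 = 1.
  27 = 13*2 + 1, so a_2 = 13.
  2 = 2*1 + 0, so a_3 = 2.
so x = [0; 1, 13, 2].
Convergents (p_i = a_i*p_{i-1} + p_{i-2}, q_i = a_i*q_{i-1} + q_{i-2} with p_{-2}=0, p_{-1}=1, q_{-2}=1, q_{-1}=0), until the denominator exceeds 12:
  i=0: a_0=0, p_0 = 0*1 + 0 = 0, q_0 = 0*0 + 1 = 1.
  i=1: a_1=1, p_1 = 1*0 + 1 = 1, q_1 = 1*1 + 0 = 1.
  i=2: a_2=13, p_2 = 13*1 + 0 = 13, q_2 = 13*1 + 1 = 14.
q_2 = 14 > 12, so the last convergent with denominator <= 12 is p_1/q_1 = 1/1.
The closest fraction with denominator <= 12 is either p_1/q_1 or the intermediate fraction (k*p_1 + p_0)/(k*q_1 + q_0) with the largest k >= 1 whose denominator stays <= 12; these approach x as k grows, and every other convergent or intermediate fraction in range is farther away.
Largest k: floor((12 - q_0)/q_1) = floor((12 - 1)/1) = 11.
That gives (11*1 + 0)/(11*1 + 1) = 11/12.
Compare the errors: |x - 1/1| = |27*1 - 1*29|/(29*1) = 2/29, and |x - 11/12| = |27*12 - 11*29|/(29*12) = 5/348.
Cross-multiplying, 5*29 = 145 < 696 = 2*348, so 5/348 is smaller: the intermediate fraction 11/12 is closer to x than 1/1.

11/12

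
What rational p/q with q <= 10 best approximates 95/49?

19/10

Expand x = 95/49 as a continued fraction with the Euclidean algorithm:
  95 = 1*49 + 46, so a_0 = 1.
  49 = 1*46 + 3, so a_1 = 1.
  46 = 15*3 + 1, so a_2 = 15.
  3 = 3*1 + 0, so a_3 = 3.
so x = [1; 1, 15, 3].
Convergents (p_i = a_i*p_{i-1} + p_{i-2}, q_i = a_i*q_{i-1} + q_{i-2} with p_{-2}=0, p_{-1}=1, q_{-2}=1, q_{-1}=0), until the denominator exceeds 10:
  i=0: a_0=1, p_0 = 1*1 + 0 = 1, q_0 = 1*0 + 1 = 1.
  i=1: a_1=1, p_1 = 1*1 + 1 = 2, q_1 = 1*1 + 0 = 1.
  i=2: a_2=15, p_2 = 15*2 + 1 = 31, q_2 = 15*1 + 1 = 16.
q_2 = 16 > 10, so the last convergent with denominator <= 10 is p_1/q_1 = 2/1.
The closest fraction with denominator <= 10 is either p_1/q_1 or the intermediate fraction (k*p_1 + p_0)/(k*q_1 + q_0) with the largest k >= 1 whose denominator stays <= 10; these approach x as k grows, and every other convergent or intermediate fraction in range is farther away.
Largest k: floor((10 - q_0)/q_1) = floor((10 - 1)/1) = 9.
That gives (9*2 + 1)/(9*1 + 1) = 19/10.
Compare the errors: |x - 2/1| = |95*1 - 2*49|/(49*1) = 3/49, and |x - 19/10| = |95*10 - 19*49|/(49*10) = 19/490.
Cross-multiplying, 19*49 = 931 < 1470 = 3*490, so 19/490 is smaller: the intermediate fraction 19/10 is closer to x than 2/1.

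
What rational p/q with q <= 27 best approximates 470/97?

63/13

Expand x = 470/97 as a continued fraction with the Euclidean algorithm:
  470 = 4*97 + 82, so a_0 = 4.
  97 = 1*82 + 15, so a_1 = 1.
  82 = 5*15 + 7, so a_2 = 5.
  15 = 2*7 + 1, so a_3 = 2.
  7 = 7*1 + 0, so a_4 = 7.
so x = [4; 1, 5, 2, 7].
Convergents (p_i = a_i*p_{i-1} + p_{i-2}, q_i = a_i*q_{i-1} + q_{i-2} with p_{-2}=0, p_{-1}=1, q_{-2}=1, q_{-1}=0), until the denominator exceeds 27:
  i=0: a_0=4, p_0 = 4*1 + 0 = 4, q_0 = 4*0 + 1 = 1.
  i=1: a_1=1, p_1 = 1*4 + 1 = 5, q_1 = 1*1 + 0 = 1.
  i=2: a_2=5, p_2 = 5*5 + 4 = 29, q_2 = 5*1 + 1 = 6.
  i=3: a_3=2, p_3 = 2*29 + 5 = 63, q_3 = 2*6 + 1 = 13.
  i=4: a_4=7, p_4 = 7*63 + 29 = 470, q_4 = 7*13 + 6 = 97.
q_4 = 97 > 27, so the last convergent with denominator <= 27 is p_3/q_3 = 63/13.
The closest fraction with denominator <= 27 is either p_3/q_3 or the intermediate fraction (k*p_3 + p_2)/(k*q_3 + q_2) with the largest k >= 1 whose denominator stays <= 27; these approach x as k grows, and every other convergent or intermediate fraction in range is farther away.
Largest k: floor((27 - q_2)/q_3) = floor((27 - 6)/13) = 1.
That gives (1*63 + 29)/(1*13 + 6) = 92/19.
Compare the errors: |x - 63/13| = |470*13 - 63*97|/(97*13) = 1/1261, and |x - 92/19| = |470*19 - 92*97|/(97*19) = 6/1843.
Cross-multiplying, 1*1843 = 1843 < 7566 = 6*1261, so 1/1261 is smaller: the convergent 63/13 is closer to x than 92/19.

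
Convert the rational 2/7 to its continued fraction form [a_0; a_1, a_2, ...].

Run the Euclidean algorithm on 2 and 7; the successive quotients are the partial quotients a_0, a_1, ... (each step inverts the fractional part left over by the previous one):
  2 = 0*7 + 2, so a_0 = 0.
  7 = 3*2 + 1, so a_1 = 3.
  2 = 2*1 + 0, so a_2 = 2.
The remainder reaches 0 after 3 divisions, so the expansion has 3 partial quotients, read off in order.

[0; 3, 2]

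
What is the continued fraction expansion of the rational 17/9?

[1; 1, 8]

Run the Euclidean algorithm on 17 and 9; the successive quotients are the partial quotients a_0, a_1, ... (each step inverts the fractional part left over by the previous one):
  17 = 1*9 + 8, so a_0 = 1.
  9 = 1*8 + 1, so a_1 = 1.
  8 = 8*1 + 0, so a_2 = 8.
The remainder reaches 0 after 3 divisions, so the expansion has 3 partial quotients, read off in order.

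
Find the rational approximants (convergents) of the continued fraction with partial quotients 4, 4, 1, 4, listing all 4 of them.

Using the convergent recurrence p_i = a_i*p_{i-1} + p_{i-2}, q_i = a_i*q_{i-1} + q_{i-2} with p_{-2}=0, p_{-1}=1, q_{-2}=1, q_{-1}=0:
  i=0: a_0=4, p_0 = 4*1 + 0 = 4, q_0 = 4*0 + 1 = 1.
  i=1: a_1=4, p_1 = 4*4 + 1 = 17, q_1 = 4*1 + 0 = 4.
  i=2: a_2=1, p_2 = 1*17 + 4 = 21, q_2 = 1*4 + 1 = 5.
  i=3: a_3=4, p_3 = 4*21 + 17 = 101, q_3 = 4*5 + 4 = 24.

4/1, 17/4, 21/5, 101/24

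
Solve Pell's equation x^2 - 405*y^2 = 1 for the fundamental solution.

First expand sqrt(405) as a continued fraction. With x_i = (sqrt(405) + m_i)/d_i and (m_0, d_0) = (0, 1): a_0 = floor(sqrt(405)) = 20, since 20^2 = 400 <= 405 < 441 = 21^2.
Iterate m_{i+1} = d_i*a_i - m_i, d_{i+1} = (405 - m_{i+1}^2)/d_i, a_{i+1} = floor((a_0 + m_{i+1})/d_{i+1}):
  m_1 = 1*20 - 0 = 20, d_1 = (405 - 20^2)/1 = 5/1 = 5, a_1 = floor((20 + 20)/5) = 8.
  m_2 = 5*8 - 20 = 20, d_2 = (405 - 20^2)/5 = 5/5 = 1, a_2 = floor((20 + 20)/1) = 40.
  m_3 = 1*40 - 20 = 20, d_3 = (405 - 20^2)/1 = 5/1 = 5: (m_3, d_3) = (m_1, d_1) = (20, 5), so from here the quotients repeat a_1, a_2; the period length is 2.
So sqrt(405) = [20; (8, 40)] with period length k = 2.
k is even, so the fundamental solution of x^2 - 405y^2 = 1 is (p_{k-1}, q_{k-1}) = (p_1, q_1); compute convergents through index 1.
Convergents (p_i = a_i*p_{i-1} + p_{i-2}, q_i = a_i*q_{i-1} + q_{i-2} with p_{-2}=0, p_{-1}=1, q_{-2}=1, q_{-1}=0):
  i=0: a_0=20, p_0 = 20*1 + 0 = 20, q_0 = 20*0 + 1 = 1.
  i=1: a_1=8, p_1 = 8*20 + 1 = 161, q_1 = 8*1 + 0 = 8.
Check: 161^2 - 405*8^2 = 25921 - 25920 = 1, so (x, y) = (161, 8) solves the equation, and by the theorem it is the least positive solution.

(x, y) = (161, 8)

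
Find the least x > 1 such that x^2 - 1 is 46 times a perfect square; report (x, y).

(x, y) = (24335, 3588)

First expand sqrt(46) as a continued fraction. With x_i = (sqrt(46) + m_i)/d_i and (m_0, d_0) = (0, 1): a_0 = floor(sqrt(46)) = 6, since 6^2 = 36 <= 46 < 49 = 7^2.
Iterate m_{i+1} = d_i*a_i - m_i, d_{i+1} = (46 - m_{i+1}^2)/d_i, a_{i+1} = floor((a_0 + m_{i+1})/d_{i+1}):
  m_1 = 1*6 - 0 = 6, d_1 = (46 - 6^2)/1 = 10/1 = 10, a_1 = floor((6 + 6)/10) = 1.
  m_2 = 10*1 - 6 = 4, d_2 = (46 - 4^2)/10 = 30/10 = 3, a_2 = floor((6 + 4)/3) = 3.
  m_3 = 3*3 - 4 = 5, d_3 = (46 - 5^2)/3 = 21/3 = 7, a_3 = floor((6 + 5)/7) = 1.
  m_4 = 7*1 - 5 = 2, d_4 = (46 - 2^2)/7 = 42/7 = 6, a_4 = floor((6 + 2)/6) = 1.
  m_5 = 6*1 - 2 = 4, d_5 = (46 - 4^2)/6 = 30/6 = 5, a_5 = floor((6 + 4)/5) = 2.
  m_6 = 5*2 - 4 = 6, d_6 = (46 - 6^2)/5 = 10/5 = 2, a_6 = floor((6 + 6)/2) = 6.
  m_7 = 2*6 - 6 = 6, d_7 = (46 - 6^2)/2 = 10/2 = 5, a_7 = floor((6 + 6)/5) = 2.
  m_8 = 5*2 - 6 = 4, d_8 = (46 - 4^2)/5 = 30/5 = 6, a_8 = floor((6 + 4)/6) = 1.
  m_9 = 6*1 - 4 = 2, d_9 = (46 - 2^2)/6 = 42/6 = 7, a_9 = floor((6 + 2)/7) = 1.
  m_10 = 7*1 - 2 = 5, d_10 = (46 - 5^2)/7 = 21/7 = 3, a_10 = floor((6 + 5)/3) = 3.
  m_11 = 3*3 - 5 = 4, d_11 = (46 - 4^2)/3 = 30/3 = 10, a_11 = floor((6 + 4)/10) = 1.
  m_12 = 10*1 - 4 = 6, d_12 = (46 - 6^2)/10 = 10/10 = 1, a_12 = floor((6 + 6)/1) = 12.
  m_13 = 1*12 - 6 = 6, d_13 = (46 - 6^2)/1 = 10/1 = 10: (m_13, d_13) = (m_1, d_1) = (6, 10), so from here the quotients repeat a_1, ..., a_12; the period length is 12.
So sqrt(46) = [6; (1, 3, 1, 1, 2, 6, 2, 1, 1, 3, 1, 12)] with period length k = 12.
k is even, so the fundamental solution of x^2 - 46y^2 = 1 is (p_{k-1}, q_{k-1}) = (p_11, q_11); compute convergents through index 11.
Convergents (p_i = a_i*p_{i-1} + p_{i-2}, q_i = a_i*q_{i-1} + q_{i-2} with p_{-2}=0, p_{-1}=1, q_{-2}=1, q_{-1}=0):
  i=0: a_0=6, p_0 = 6*1 + 0 = 6, q_0 = 6*0 + 1 = 1.
  i=1: a_1=1, p_1 = 1*6 + 1 = 7, q_1 = 1*1 + 0 = 1.
  i=2: a_2=3, p_2 = 3*7 + 6 = 27, q_2 = 3*1 + 1 = 4.
  i=3: a_3=1, p_3 = 1*27 + 7 = 34, q_3 = 1*4 + 1 = 5.
  i=4: a_4=1, p_4 = 1*34 + 27 = 61, q_4 = 1*5 + 4 = 9.
  i=5: a_5=2, p_5 = 2*61 + 34 = 156, q_5 = 2*9 + 5 = 23.
  i=6: a_6=6, p_6 = 6*156 + 61 = 997, q_6 = 6*23 + 9 = 147.
  i=7: a_7=2, p_7 = 2*997 + 156 = 2150, q_7 = 2*147 + 23 = 317.
  i=8: a_8=1, p_8 = 1*2150 + 997 = 3147, q_8 = 1*317 + 147 = 464.
  i=9: a_9=1, p_9 = 1*3147 + 2150 = 5297, q_9 = 1*464 + 317 = 781.
  i=10: a_10=3, p_10 = 3*5297 + 3147 = 19038, q_10 = 3*781 + 464 = 2807.
  i=11: a_11=1, p_11 = 1*19038 + 5297 = 24335, q_11 = 1*2807 + 781 = 3588.
Check: 24335^2 - 46*3588^2 = 592192225 - 592192224 = 1, so (x, y) = (24335, 3588) solves the equation, and by the theorem it is the least positive solution.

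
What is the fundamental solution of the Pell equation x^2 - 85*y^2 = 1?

First expand sqrt(85) as a continued fraction. With x_i = (sqrt(85) + m_i)/d_i and (m_0, d_0) = (0, 1): a_0 = floor(sqrt(85)) = 9, since 9^2 = 81 <= 85 < 100 = 10^2.
Iterate m_{i+1} = d_i*a_i - m_i, d_{i+1} = (85 - m_{i+1}^2)/d_i, a_{i+1} = floor((a_0 + m_{i+1})/d_{i+1}):
  m_1 = 1*9 - 0 = 9, d_1 = (85 - 9^2)/1 = 4/1 = 4, a_1 = floor((9 + 9)/4) = 4.
  m_2 = 4*4 - 9 = 7, d_2 = (85 - 7^2)/4 = 36/4 = 9, a_2 = floor((9 + 7)/9) = 1.
  m_3 = 9*1 - 7 = 2, d_3 = (85 - 2^2)/9 = 81/9 = 9, a_3 = floor((9 + 2)/9) = 1.
  m_4 = 9*1 - 2 = 7, d_4 = (85 - 7^2)/9 = 36/9 = 4, a_4 = floor((9 + 7)/4) = 4.
  m_5 = 4*4 - 7 = 9, d_5 = (85 - 9^2)/4 = 4/4 = 1, a_5 = floor((9 + 9)/1) = 18.
  m_6 = 1*18 - 9 = 9, d_6 = (85 - 9^2)/1 = 4/1 = 4: (m_6, d_6) = (m_1, d_1) = (9, 4), so from here the quotients repeat a_1, ..., a_5; the period length is 5.
So sqrt(85) = [9; (4, 1, 1, 4, 18)] with period length k = 5.
k is odd, so (p_{k-1}, q_{k-1}) only solves x^2 - 85y^2 = -1 and the fundamental solution of x^2 - 85y^2 = 1 is (p_{2k-1}, q_{2k-1}) = (p_9, q_9); compute convergents through index 9, running through the period twice.
Convergents (p_i = a_i*p_{i-1} + p_{i-2}, q_i = a_i*q_{i-1} + q_{i-2} with p_{-2}=0, p_{-1}=1, q_{-2}=1, q_{-1}=0):
  i=0: a_0=9, p_0 = 9*1 + 0 = 9, q_0 = 9*0 + 1 = 1.
  i=1: a_1=4, p_1 = 4*9 + 1 = 37, q_1 = 4*1 + 0 = 4.
  i=2: a_2=1, p_2 = 1*37 + 9 = 46, q_2 = 1*4 + 1 = 5.
  i=3: a_3=1, p_3 = 1*46 + 37 = 83, q_3 = 1*5 + 4 = 9.
  i=4: a_4=4, p_4 = 4*83 + 46 = 378, q_4 = 4*9 + 5 = 41.
  i=5: a_5=18, p_5 = 18*378 + 83 = 6887, q_5 = 18*41 + 9 = 747.
  i=6: a_6=4, p_6 = 4*6887 + 378 = 27926, q_6 = 4*747 + 41 = 3029.
  i=7: a_7=1, p_7 = 1*27926 + 6887 = 34813, q_7 = 1*3029 + 747 = 3776.
  i=8: a_8=1, p_8 = 1*34813 + 27926 = 62739, q_8 = 1*3776 + 3029 = 6805.
  i=9: a_9=4, p_9 = 4*62739 + 34813 = 285769, q_9 = 4*6805 + 3776 = 30996.
Indeed p_4^2 - 85*q_4^2 = 142884 - 142885 = -1, not +1.
Check: 285769^2 - 85*30996^2 = 81663921361 - 81663921360 = 1, so (x, y) = (285769, 30996) solves the equation, and by the theorem it is the least positive solution.

(x, y) = (285769, 30996)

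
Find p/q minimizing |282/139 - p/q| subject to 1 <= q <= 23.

Expand x = 282/139 as a continued fraction with the Euclidean algorithm:
  282 = 2*139 + 4, so a_0 = 2.
  139 = 34*4 + 3, so a_1 = 34.
  4 = 1*3 + 1, so a_2 = 1.
  3 = 3*1 + 0, so a_3 = 3.
so x = [2; 34, 1, 3].
Convergents (p_i = a_i*p_{i-1} + p_{i-2}, q_i = a_i*q_{i-1} + q_{i-2} with p_{-2}=0, p_{-1}=1, q_{-2}=1, q_{-1}=0), until the denominator exceeds 23:
  i=0: a_0=2, p_0 = 2*1 + 0 = 2, q_0 = 2*0 + 1 = 1.
  i=1: a_1=34, p_1 = 34*2 + 1 = 69, q_1 = 34*1 + 0 = 34.
q_1 = 34 > 23, so the last convergent with denominator <= 23 is p_0/q_0 = 2/1.
The closest fraction with denominator <= 23 is either p_0/q_0 or the intermediate fraction (k*p_0 + p_{-1})/(k*q_0 + q_{-1}) with the largest k >= 1 whose denominator stays <= 23; these approach x as k grows, and every other convergent or intermediate fraction in range is farther away.
Largest k: floor((23 - q_{-1})/q_0) = floor((23 - 0)/1) = 23 (using the seeds p_{-1} = 1, q_{-1} = 0).
That gives (23*2 + 1)/(23*1 + 0) = 47/23.
Compare the errors: |x - 2/1| = |282*1 - 2*139|/(139*1) = 4/139, and |x - 47/23| = |282*23 - 47*139|/(139*23) = 47/3197.
Cross-multiplying, 47*139 = 6533 < 12788 = 4*3197, so 47/3197 is smaller: the intermediate fraction 47/23 is closer to x than 2/1.

47/23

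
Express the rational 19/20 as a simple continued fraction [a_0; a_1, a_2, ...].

[0; 1, 19]

Run the Euclidean algorithm on 19 and 20; the successive quotients are the partial quotients a_0, a_1, ... (each step inverts the fractional part left over by the previous one):
  19 = 0*20 + 19, so a_0 = 0.
  20 = 1*19 + 1, so a_1 = 1.
  19 = 19*1 + 0, so a_2 = 19.
The remainder reaches 0 after 3 divisions, so the expansion has 3 partial quotients, read off in order.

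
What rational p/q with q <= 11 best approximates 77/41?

15/8

Expand x = 77/41 as a continued fraction with the Euclidean algorithm:
  77 = 1*41 + 36, so a_0 = 1.
  41 = 1*36 + 5, so a_1 = 1.
  36 = 7*5 + 1, so a_2 = 7.
  5 = 5*1 + 0, so a_3 = 5.
so x = [1; 1, 7, 5].
Convergents (p_i = a_i*p_{i-1} + p_{i-2}, q_i = a_i*q_{i-1} + q_{i-2} with p_{-2}=0, p_{-1}=1, q_{-2}=1, q_{-1}=0), until the denominator exceeds 11:
  i=0: a_0=1, p_0 = 1*1 + 0 = 1, q_0 = 1*0 + 1 = 1.
  i=1: a_1=1, p_1 = 1*1 + 1 = 2, q_1 = 1*1 + 0 = 1.
  i=2: a_2=7, p_2 = 7*2 + 1 = 15, q_2 = 7*1 + 1 = 8.
  i=3: a_3=5, p_3 = 5*15 + 2 = 77, q_3 = 5*8 + 1 = 41.
q_3 = 41 > 11, so the last convergent with denominator <= 11 is p_2/q_2 = 15/8.
The closest fraction with denominator <= 11 is either p_2/q_2 or the intermediate fraction (k*p_2 + p_1)/(k*q_2 + q_1) with the largest k >= 1 whose denominator stays <= 11; these approach x as k grows, and every other convergent or intermediate fraction in range is farther away.
Largest k: floor((11 - q_1)/q_2) = floor((11 - 1)/8) = 1.
That gives (1*15 + 2)/(1*8 + 1) = 17/9.
Compare the errors: |x - 15/8| = |77*8 - 15*41|/(41*8) = 1/328, and |x - 17/9| = |77*9 - 17*41|/(41*9) = 4/369.
Cross-multiplying, 1*369 = 369 < 1312 = 4*328, so 1/328 is smaller: the convergent 15/8 is closer to x than 17/9.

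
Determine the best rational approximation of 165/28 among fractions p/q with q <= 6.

Expand x = 165/28 as a continued fraction with the Euclidean algorithm:
  165 = 5*28 + 25, so a_0 = 5.
  28 = 1*25 + 3, so a_1 = 1.
  25 = 8*3 + 1, so a_2 = 8.
  3 = 3*1 + 0, so a_3 = 3.
so x = [5; 1, 8, 3].
Convergents (p_i = a_i*p_{i-1} + p_{i-2}, q_i = a_i*q_{i-1} + q_{i-2} with p_{-2}=0, p_{-1}=1, q_{-2}=1, q_{-1}=0), until the denominator exceeds 6:
  i=0: a_0=5, p_0 = 5*1 + 0 = 5, q_0 = 5*0 + 1 = 1.
  i=1: a_1=1, p_1 = 1*5 + 1 = 6, q_1 = 1*1 + 0 = 1.
  i=2: a_2=8, p_2 = 8*6 + 5 = 53, q_2 = 8*1 + 1 = 9.
q_2 = 9 > 6, so the last convergent with denominator <= 6 is p_1/q_1 = 6/1.
The closest fraction with denominator <= 6 is either p_1/q_1 or the intermediate fraction (k*p_1 + p_0)/(k*q_1 + q_0) with the largest k >= 1 whose denominator stays <= 6; these approach x as k grows, and every other convergent or intermediate fraction in range is farther away.
Largest k: floor((6 - q_0)/q_1) = floor((6 - 1)/1) = 5.
That gives (5*6 + 5)/(5*1 + 1) = 35/6.
Compare the errors: |x - 6/1| = |165*1 - 6*28|/(28*1) = 3/28, and |x - 35/6| = |165*6 - 35*28|/(28*6) = 10/168.
Cross-multiplying, 10*28 = 280 < 504 = 3*168, so 10/168 is smaller: the intermediate fraction 35/6 is closer to x than 6/1.

35/6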